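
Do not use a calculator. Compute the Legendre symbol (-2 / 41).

Euler's criterion: (-2/41) ≡ 39^20 (mod 41).
39^2 ≡ 4 (mod 41)
39^4 ≡ 16 (mod 41)
39^8 ≡ 10 (mod 41)
39^16 ≡ 18 (mod 41)
39^20 = 39^(16+4) ≡ 1 (mod 41).
Result is 1, so (-2/41) = 1.

1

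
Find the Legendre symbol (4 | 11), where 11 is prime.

Pull out 2^2: since 11 ≡ 3 (mod 8), (2/11) = -1, so (2/11)^2 = +1.
Reached (1/11) = 1. Collecting the sign flips along the way, the symbol is +1.

1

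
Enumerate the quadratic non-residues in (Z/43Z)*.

Square k = 1,…,21 (k and 43−k give the same square):
1²=1, 2²=4, 3²=9, 4²=16, 5²=25, 6²=36, 7²≡6, 8²≡21, 9²≡38, 10²≡14, 11²≡35, 12²≡15, 13²≡40, 14²≡24, 15²≡10, 16²≡41, 17²≡31, 18²≡23, 19²≡17, 20²≡13, 21²≡11 (mod 43).
The residues are {1, 4, 6, 9, 10, 11, 13, 14, 15, 16, 17, 21, 23, 24, 25, 31, 35, 36, 38, 40, 41}; the non-residues are the remaining 21 nonzero classes.

2 3 5 7 8 12 18 19 20 22 26 27 28 29 30 32 33 34 37 39 42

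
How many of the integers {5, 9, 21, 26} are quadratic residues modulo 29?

2

(5/29) = +1 → QR.
(9/29) = +1 → QR.
(21/29) = -1 → non-residue.
(26/29) = -1 → non-residue.
Total quadratic residues among the 4: 2.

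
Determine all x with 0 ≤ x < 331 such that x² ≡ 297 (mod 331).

112, 219

Since 331 ≡ 3 (mod 4), a square root of 297 is 297^((331+1)/4) = 297^83 mod 331.
Repeated squaring: 297^2≡163, 297^4≡89, 297^8≡308, 297^16≡198, 297^32≡146, 297^64≡132 (mod 331).
297^83 = 297^(64+16+2+1) ≡ 219 (mod 331).
Check: 219² = 47961 ≡ 297 (mod 331). The two roots are 112 and 219.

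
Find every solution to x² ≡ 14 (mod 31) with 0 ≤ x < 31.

13, 18

Since 31 ≡ 3 (mod 4), a square root of 14 is 14^((31+1)/4) = 14^8 mod 31.
Repeated squaring: 14^2≡10, 14^4≡7, 14^8≡18 (mod 31).
14^8 = 14^(8) ≡ 18 (mod 31).
Check: 18² = 324 ≡ 14 (mod 31). The two roots are 13 and 18.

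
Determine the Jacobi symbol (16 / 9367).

1

Pull out 2^4: since 9367 ≡ 7 (mod 8), (2/9367) = +1, so (2/9367)^4 = +1.
Reached (1/9367) = 1. Collecting the sign flips along the way, the symbol is +1.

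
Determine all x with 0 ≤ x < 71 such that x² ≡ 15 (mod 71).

Since 71 ≡ 3 (mod 4), a square root of 15 is 15^((71+1)/4) = 15^18 mod 71.
Repeated squaring: 15^2≡12, 15^4≡2, 15^8≡4, 15^16≡16 (mod 71).
15^18 = 15^(16+2) ≡ 50 (mod 71).
Check: 50² = 2500 ≡ 15 (mod 71). The two roots are 21 and 50.

21, 50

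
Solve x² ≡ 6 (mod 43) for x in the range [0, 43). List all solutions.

7, 36

Since 43 ≡ 3 (mod 4), a square root of 6 is 6^((43+1)/4) = 6^11 mod 43.
Repeated squaring: 6^2≡36, 6^4≡6, 6^8≡36 (mod 43).
6^11 = 6^(8+2+1) ≡ 36 (mod 43).
Check: 36² = 1296 ≡ 6 (mod 43). The two roots are 7 and 36.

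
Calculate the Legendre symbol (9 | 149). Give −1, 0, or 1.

Reciprocity: 9 ≡ 1 and 149 ≡ 1 (mod 4), so (9/149) = +(149/9).
Reduce top mod 9: now compute (5/9).
Reciprocity: 5 ≡ 1 and 9 ≡ 1 (mod 4), so (5/9) = +(9/5).
Reduce top mod 5: now compute (4/5).
Pull out 2^2: since 5 ≡ 5 (mod 8), (2/5) = -1, so (2/5)^2 = +1.
Reached (1/5) = 1. Collecting the sign flips along the way, the symbol is +1.

1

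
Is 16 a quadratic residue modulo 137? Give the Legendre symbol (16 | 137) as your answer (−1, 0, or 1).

Pull out 2^4: since 137 ≡ 1 (mod 8), (2/137) = +1, so (2/137)^4 = +1.
Reached (1/137) = 1. Collecting the sign flips along the way, the symbol is +1.

1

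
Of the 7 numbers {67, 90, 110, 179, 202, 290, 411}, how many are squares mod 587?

(67/587) = +1 → QR.
(90/587) = +1 → QR.
(110/587) = -1 → non-residue.
(179/587) = +1 → QR.
(202/587) = -1 → non-residue.
(290/587) = +1 → QR.
(411/587) = +1 → QR.
Total quadratic residues among the 7: 5.

5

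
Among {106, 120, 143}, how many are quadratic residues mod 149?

(106/149) = -1 → non-residue.
(120/149) = +1 → QR.
(143/149) = +1 → QR.
Total quadratic residues among the 3: 2.

2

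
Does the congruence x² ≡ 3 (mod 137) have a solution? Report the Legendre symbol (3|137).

-1

Reciprocity: 3 ≡ 3 and 137 ≡ 1 (mod 4), so (3/137) = +(137/3).
Reduce top mod 3: now compute (2/3).
Pull out 2: since 3 ≡ 3 (mod 8), (2/3) = -1.
Reached (1/3) = 1. Collecting the sign flips along the way, the symbol is -1.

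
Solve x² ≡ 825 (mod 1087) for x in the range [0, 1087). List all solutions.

503, 584

Since 1087 ≡ 3 (mod 4), a square root of 825 is 825^((1087+1)/4) = 825^272 mod 1087.
Repeated squaring: 825^2≡163, 825^4≡481, 825^8≡917, 825^16≡638, 825^32≡506, 825^64≡591, 825^128≡354, 825^256≡311 (mod 1087).
825^272 = 825^(256+16) ≡ 584 (mod 1087).
Check: 584² = 341056 ≡ 825 (mod 1087). The two roots are 503 and 584.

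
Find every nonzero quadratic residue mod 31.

1, 2, 4, 5, 7, 8, 9, 10, 14, 16, 18, 19, 20, 25, 28

Square k = 1,…,15 (k and 31−k give the same square):
1²=1, 2²=4, 3²=9, 4²=16, 5²=25, 6²≡5, 7²≡18, 8²≡2, 9²≡19, 10²≡7, 11²≡28, 12²≡20, 13²≡14, 14²≡10, 15²≡8 (mod 31).
So the quadratic residues mod 31 are {1, 2, 4, 5, 7, 8, 9, 10, 14, 16, 18, 19, 20, 25, 28}.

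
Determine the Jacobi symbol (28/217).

Pull out 2^2: since 217 ≡ 1 (mod 8), (2/217) = +1, so (2/217)^2 = +1.
Reciprocity: 7 ≡ 3 and 217 ≡ 1 (mod 4), so (7/217) = +(217/7).
Reduce top mod 7: now compute (0/7).
Top reduces to 0: gcd > 1, so the symbol is 0.

0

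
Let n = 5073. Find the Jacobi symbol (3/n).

0

Reciprocity: 3 ≡ 3 and 5073 ≡ 1 (mod 4), so (3/5073) = +(5073/3).
Reduce top mod 3: now compute (0/3).
Top reduces to 0: gcd > 1, so the symbol is 0.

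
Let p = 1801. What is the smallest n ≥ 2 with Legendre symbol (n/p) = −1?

(2/1801) = +1, so 2 is a residue.
(3/1801) = +1, so 3 is a residue.
(4/1801) = +1, so 4 is a residue.
(5/1801) = +1, so 5 is a residue.
(6/1801) = +1, so 6 is a residue.
(7/1801) = +1, so 7 is a residue.
(8/1801) = +1, so 8 is a residue.
(9/1801) = +1, so 9 is a residue.
(10/1801) = +1, so 10 is a residue.
(11/1801) = −1, so 11 is the smallest positive non-residue mod 1801.

11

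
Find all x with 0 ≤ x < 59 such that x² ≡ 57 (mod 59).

23, 36

Since 59 ≡ 3 (mod 4), a square root of 57 is 57^((59+1)/4) = 57^15 mod 59.
Repeated squaring: 57^2≡4, 57^4≡16, 57^8≡20 (mod 59).
57^15 = 57^(8+4+2+1) ≡ 36 (mod 59).
Check: 36² = 1296 ≡ 57 (mod 59). The two roots are 23 and 36.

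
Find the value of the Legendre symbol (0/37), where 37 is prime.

Top reduces to 0: gcd > 1, so the symbol is 0.

0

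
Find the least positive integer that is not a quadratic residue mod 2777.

(2/2777) = +1, so 2 is a residue.
(3/2777) = −1, so 3 is the smallest positive non-residue mod 2777.

3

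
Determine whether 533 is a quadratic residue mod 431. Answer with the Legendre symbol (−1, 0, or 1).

Euler's criterion: (533/431) ≡ 102^215 (mod 431).
102^2 ≡ 60 (mod 431)
102^4 ≡ 152 (mod 431)
102^8 ≡ 261 (mod 431)
102^16 ≡ 23 (mod 431)
102^32 ≡ 98 (mod 431)
102^64 ≡ 122 (mod 431)
102^128 ≡ 230 (mod 431)
102^215 = 102^(128+64+16+4+2+1) ≡ 430 (mod 431).
Result is 430 ≡ −1, so (533/431) = −1.

-1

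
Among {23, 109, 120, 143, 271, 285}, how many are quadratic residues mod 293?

3

(23/293) = -1 → non-residue.
(109/293) = +1 → QR.
(120/293) = -1 → non-residue.
(143/293) = +1 → QR.
(271/293) = +1 → QR.
(285/293) = -1 → non-residue.
Total quadratic residues among the 6: 3.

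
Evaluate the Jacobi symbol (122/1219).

-1

Pull out 2: since 1219 ≡ 3 (mod 8), (2/1219) = -1.
Reciprocity: 61 ≡ 1 and 1219 ≡ 3 (mod 4), so (61/1219) = +(1219/61).
Reduce top mod 61: now compute (60/61).
Pull out 2^2: since 61 ≡ 5 (mod 8), (2/61) = -1, so (2/61)^2 = +1.
Reciprocity: 15 ≡ 3 and 61 ≡ 1 (mod 4), so (15/61) = +(61/15).
Reduce top mod 15: now compute (1/15).
Reached (1/15) = 1. Collecting the sign flips along the way, the symbol is -1.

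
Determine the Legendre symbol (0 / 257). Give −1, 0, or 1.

Top reduces to 0: gcd > 1, so the symbol is 0.

0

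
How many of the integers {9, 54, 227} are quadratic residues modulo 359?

(9/359) = +1 → QR.
(54/359) = +1 → QR.
(227/359) = -1 → non-residue.
Total quadratic residues among the 3: 2.

2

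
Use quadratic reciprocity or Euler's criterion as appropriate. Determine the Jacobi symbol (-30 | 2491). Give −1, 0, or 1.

-1

First reduce: -30 ≡ 2461 (mod 2491).
Reciprocity: 2461 ≡ 1 and 2491 ≡ 3 (mod 4), so (2461/2491) = +(2491/2461).
Reduce top mod 2461: now compute (30/2461).
Pull out 2: since 2461 ≡ 5 (mod 8), (2/2461) = -1.
Reciprocity: 15 ≡ 3 and 2461 ≡ 1 (mod 4), so (15/2461) = +(2461/15).
Reduce top mod 15: now compute (1/15).
Reached (1/15) = 1. Collecting the sign flips along the way, the symbol is -1.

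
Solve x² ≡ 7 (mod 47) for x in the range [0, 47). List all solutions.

Since 47 ≡ 3 (mod 4), a square root of 7 is 7^((47+1)/4) = 7^12 mod 47.
Repeated squaring: 7^2≡2, 7^4≡4, 7^8≡16 (mod 47).
7^12 = 7^(8+4) ≡ 17 (mod 47).
Check: 17² = 289 ≡ 7 (mod 47). The two roots are 17 and 30.

17, 30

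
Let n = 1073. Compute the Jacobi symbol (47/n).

Reciprocity: 47 ≡ 3 and 1073 ≡ 1 (mod 4), so (47/1073) = +(1073/47).
Reduce top mod 47: now compute (39/47).
Reciprocity: 39 ≡ 3 and 47 ≡ 3 (mod 4), so (39/47) = −(47/39).
Reduce top mod 39: now compute (8/39).
Pull out 2^3: since 39 ≡ 7 (mod 8), (2/39) = +1, so (2/39)^3 = +1.
Reached (1/39) = 1. Collecting the sign flips along the way, the symbol is -1.

-1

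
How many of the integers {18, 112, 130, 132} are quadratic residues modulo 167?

4

(18/167) = +1 → QR.
(112/167) = +1 → QR.
(130/167) = +1 → QR.
(132/167) = +1 → QR.
Total quadratic residues among the 4: 4.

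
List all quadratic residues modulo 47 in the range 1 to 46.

Square k = 1,…,23 (k and 47−k give the same square):
1²=1, 2²=4, 3²=9, 4²=16, 5²=25, 6²=36, 7²≡2, 8²≡17, 9²≡34, 10²≡6, 11²≡27, 12²≡3, 13²≡28, 14²≡8, 15²≡37, 16²≡21, 17²≡7, 18²≡42, 19²≡32, 20²≡24, 21²≡18, 22²≡14, 23²≡12 (mod 47).
So the quadratic residues mod 47 are {1, 2, 3, 4, 6, 7, 8, 9, 12, 14, 16, 17, 18, 21, 24, 25, 27, 28, 32, 34, 36, 37, 42}.

1 2 3 4 6 7 8 9 12 14 16 17 18 21 24 25 27 28 32 34 36 37 42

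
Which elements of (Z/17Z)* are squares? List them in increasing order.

Square k = 1,…,8 (k and 17−k give the same square):
1²=1, 2²=4, 3²=9, 4²=16, 5²≡8, 6²≡2, 7²≡15, 8²≡13 (mod 17).
So the quadratic residues mod 17 are {1, 2, 4, 8, 9, 13, 15, 16}.

1 2 4 8 9 13 15 16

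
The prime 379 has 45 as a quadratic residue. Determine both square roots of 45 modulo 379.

117, 262

Since 379 ≡ 3 (mod 4), a square root of 45 is 45^((379+1)/4) = 45^95 mod 379.
Repeated squaring: 45^2≡130, 45^4≡224, 45^8≡148, 45^16≡301, 45^32≡20, 45^64≡21 (mod 379).
45^95 = 45^(64+16+8+4+2+1) ≡ 262 (mod 379).
Check: 262² = 68644 ≡ 45 (mod 379). The two roots are 117 and 262.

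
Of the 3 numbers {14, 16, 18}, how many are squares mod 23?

(14/23) = -1 → non-residue.
(16/23) = +1 → QR.
(18/23) = +1 → QR.
Total quadratic residues among the 3: 2.

2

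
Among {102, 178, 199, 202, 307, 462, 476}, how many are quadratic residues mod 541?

(102/541) = +1 → QR.
(178/541) = +1 → QR.
(199/541) = -1 → non-residue.
(202/541) = -1 → non-residue.
(307/541) = +1 → QR.
(462/541) = +1 → QR.
(476/541) = -1 → non-residue.
Total quadratic residues among the 7: 4.

4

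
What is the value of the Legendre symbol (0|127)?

Top reduces to 0: gcd > 1, so the symbol is 0.

0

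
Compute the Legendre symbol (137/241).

-1

Reciprocity: 137 ≡ 1 and 241 ≡ 1 (mod 4), so (137/241) = +(241/137).
Reduce top mod 137: now compute (104/137).
Pull out 2^3: since 137 ≡ 1 (mod 8), (2/137) = +1, so (2/137)^3 = +1.
Reciprocity: 13 ≡ 1 and 137 ≡ 1 (mod 4), so (13/137) = +(137/13).
Reduce top mod 13: now compute (7/13).
Reciprocity: 7 ≡ 3 and 13 ≡ 1 (mod 4), so (7/13) = +(13/7).
Reduce top mod 7: now compute (6/7).
Pull out 2: since 7 ≡ 7 (mod 8), (2/7) = +1.
Reciprocity: 3 ≡ 3 and 7 ≡ 3 (mod 4), so (3/7) = −(7/3).
Reduce top mod 3: now compute (1/3).
Reached (1/3) = 1. Collecting the sign flips along the way, the symbol is -1.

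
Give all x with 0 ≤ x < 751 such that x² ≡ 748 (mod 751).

145, 606

Since 751 ≡ 3 (mod 4), a square root of 748 is 748^((751+1)/4) = 748^188 mod 751.
Repeated squaring: 748^2≡9, 748^4≡81, 748^8≡553, 748^16≡152, 748^32≡574, 748^64≡538, 748^128≡309 (mod 751).
748^188 = 748^(128+32+16+8+4) ≡ 606 (mod 751).
Check: 606² = 367236 ≡ 748 (mod 751). The two roots are 145 and 606.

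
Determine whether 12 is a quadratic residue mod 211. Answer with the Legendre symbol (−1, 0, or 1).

Pull out 2^2: since 211 ≡ 3 (mod 8), (2/211) = -1, so (2/211)^2 = +1.
Reciprocity: 3 ≡ 3 and 211 ≡ 3 (mod 4), so (3/211) = −(211/3).
Reduce top mod 3: now compute (1/3).
Reached (1/3) = 1. Collecting the sign flips along the way, the symbol is -1.

-1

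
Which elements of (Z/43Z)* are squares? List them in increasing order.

1 4 6 9 10 11 13 14 15 16 17 21 23 24 25 31 35 36 38 40 41

Square k = 1,…,21 (k and 43−k give the same square):
1²=1, 2²=4, 3²=9, 4²=16, 5²=25, 6²=36, 7²≡6, 8²≡21, 9²≡38, 10²≡14, 11²≡35, 12²≡15, 13²≡40, 14²≡24, 15²≡10, 16²≡41, 17²≡31, 18²≡23, 19²≡17, 20²≡13, 21²≡11 (mod 43).
So the quadratic residues mod 43 are {1, 4, 6, 9, 10, 11, 13, 14, 15, 16, 17, 21, 23, 24, 25, 31, 35, 36, 38, 40, 41}.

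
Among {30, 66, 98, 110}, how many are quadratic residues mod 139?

(30/139) = +1 → QR.
(66/139) = +1 → QR.
(98/139) = -1 → non-residue.
(110/139) = -1 → non-residue.
Total quadratic residues among the 4: 2.

2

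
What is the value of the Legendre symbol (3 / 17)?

Reciprocity: 3 ≡ 3 and 17 ≡ 1 (mod 4), so (3/17) = +(17/3).
Reduce top mod 3: now compute (2/3).
Pull out 2: since 3 ≡ 3 (mod 8), (2/3) = -1.
Reached (1/3) = 1. Collecting the sign flips along the way, the symbol is -1.

-1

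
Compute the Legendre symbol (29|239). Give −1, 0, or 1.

Euler's criterion: (29/239) ≡ 29^119 (mod 239).
29^2 ≡ 124 (mod 239)
29^4 ≡ 80 (mod 239)
29^8 ≡ 186 (mod 239)
29^16 ≡ 180 (mod 239)
29^32 ≡ 135 (mod 239)
29^64 ≡ 61 (mod 239)
29^119 = 29^(64+32+16+4+2+1) ≡ 1 (mod 239).
Result is 1, so (29/239) = 1.

1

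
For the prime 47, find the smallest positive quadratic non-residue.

5

(2/47) = +1, so 2 is a residue.
(3/47) = +1, so 3 is a residue.
(4/47) = +1, so 4 is a residue.
(5/47) = −1, so 5 is the smallest positive non-residue mod 47.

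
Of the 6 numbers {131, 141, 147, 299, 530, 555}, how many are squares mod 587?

5

(131/587) = -1 → non-residue.
(141/587) = +1 → QR.
(147/587) = +1 → QR.
(299/587) = +1 → QR.
(530/587) = +1 → QR.
(555/587) = +1 → QR.
Total quadratic residues among the 6: 5.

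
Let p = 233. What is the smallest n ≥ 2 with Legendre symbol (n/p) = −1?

3

(2/233) = +1, so 2 is a residue.
(3/233) = −1, so 3 is the smallest positive non-residue mod 233.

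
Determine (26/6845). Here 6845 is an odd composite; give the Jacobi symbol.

1

Pull out 2: since 6845 ≡ 5 (mod 8), (2/6845) = -1.
Reciprocity: 13 ≡ 1 and 6845 ≡ 1 (mod 4), so (13/6845) = +(6845/13).
Reduce top mod 13: now compute (7/13).
Reciprocity: 7 ≡ 3 and 13 ≡ 1 (mod 4), so (7/13) = +(13/7).
Reduce top mod 7: now compute (6/7).
Pull out 2: since 7 ≡ 7 (mod 8), (2/7) = +1.
Reciprocity: 3 ≡ 3 and 7 ≡ 3 (mod 4), so (3/7) = −(7/3).
Reduce top mod 3: now compute (1/3).
Reached (1/3) = 1. Collecting the sign flips along the way, the symbol is +1.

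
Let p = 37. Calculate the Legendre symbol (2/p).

Euler's criterion: (2/37) ≡ 2^18 (mod 37).
2^2 ≡ 4 (mod 37)
2^4 ≡ 16 (mod 37)
2^8 ≡ 34 (mod 37)
2^16 ≡ 9 (mod 37)
2^18 = 2^(16+2) ≡ 36 (mod 37).
Result is 36 ≡ −1, so (2/37) = −1.

-1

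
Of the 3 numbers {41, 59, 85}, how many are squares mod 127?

(41/127) = +1 → QR.
(59/127) = -1 → non-residue.
(85/127) = -1 → non-residue.
Total quadratic residues among the 3: 1.

1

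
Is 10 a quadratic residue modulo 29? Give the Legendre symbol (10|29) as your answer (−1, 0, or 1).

Pull out 2: since 29 ≡ 5 (mod 8), (2/29) = -1.
Reciprocity: 5 ≡ 1 and 29 ≡ 1 (mod 4), so (5/29) = +(29/5).
Reduce top mod 5: now compute (4/5).
Pull out 2^2: since 5 ≡ 5 (mod 8), (2/5) = -1, so (2/5)^2 = +1.
Reached (1/5) = 1. Collecting the sign flips along the way, the symbol is -1.

-1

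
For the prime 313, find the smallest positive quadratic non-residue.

(2/313) = +1, so 2 is a residue.
(3/313) = +1, so 3 is a residue.
(4/313) = +1, so 4 is a residue.
(5/313) = −1, so 5 is the smallest positive non-residue mod 313.

5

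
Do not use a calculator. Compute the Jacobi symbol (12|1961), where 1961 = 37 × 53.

-1

Pull out 2^2: since 1961 ≡ 1 (mod 8), (2/1961) = +1, so (2/1961)^2 = +1.
Reciprocity: 3 ≡ 3 and 1961 ≡ 1 (mod 4), so (3/1961) = +(1961/3).
Reduce top mod 3: now compute (2/3).
Pull out 2: since 3 ≡ 3 (mod 8), (2/3) = -1.
Reached (1/3) = 1. Collecting the sign flips along the way, the symbol is -1.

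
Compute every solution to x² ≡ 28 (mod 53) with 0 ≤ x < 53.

9, 44

53 ≡ 1 (mod 4), so we find a root by search.
Trying successive values, 9² = 81 ≡ 28 (mod 53). The other root is 53 − 9 = 44.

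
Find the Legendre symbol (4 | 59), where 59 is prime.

1

Pull out 2^2: since 59 ≡ 3 (mod 8), (2/59) = -1, so (2/59)^2 = +1.
Reached (1/59) = 1. Collecting the sign flips along the way, the symbol is +1.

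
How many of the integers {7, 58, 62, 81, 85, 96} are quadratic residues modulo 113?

4

(7/113) = +1 → QR.
(58/113) = -1 → non-residue.
(62/113) = +1 → QR.
(81/113) = +1 → QR.
(85/113) = +1 → QR.
(96/113) = -1 → non-residue.
Total quadratic residues among the 6: 4.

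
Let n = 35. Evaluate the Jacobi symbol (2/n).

Pull out 2: since 35 ≡ 3 (mod 8), (2/35) = -1.
Reached (1/35) = 1. Collecting the sign flips along the way, the symbol is -1.

-1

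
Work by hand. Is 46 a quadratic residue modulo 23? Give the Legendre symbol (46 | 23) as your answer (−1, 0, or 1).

First reduce: 46 ≡ 0 (mod 23).
Top reduces to 0: gcd > 1, so the symbol is 0.

0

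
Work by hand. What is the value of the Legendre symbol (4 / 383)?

1

Euler's criterion: (4/383) ≡ 4^191 (mod 383).
4^2 ≡ 16 (mod 383)
4^4 ≡ 256 (mod 383)
4^8 ≡ 43 (mod 383)
4^16 ≡ 317 (mod 383)
4^32 ≡ 143 (mod 383)
4^64 ≡ 150 (mod 383)
4^128 ≡ 286 (mod 383)
4^191 = 4^(128+32+16+8+4+2+1) ≡ 1 (mod 383).
Result is 1, so (4/383) = 1.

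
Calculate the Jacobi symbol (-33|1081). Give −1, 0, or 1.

First reduce: -33 ≡ 1048 (mod 1081).
Pull out 2^3: since 1081 ≡ 1 (mod 8), (2/1081) = +1, so (2/1081)^3 = +1.
Reciprocity: 131 ≡ 3 and 1081 ≡ 1 (mod 4), so (131/1081) = +(1081/131).
Reduce top mod 131: now compute (33/131).
Reciprocity: 33 ≡ 1 and 131 ≡ 3 (mod 4), so (33/131) = +(131/33).
Reduce top mod 33: now compute (32/33).
Pull out 2^5: since 33 ≡ 1 (mod 8), (2/33) = +1, so (2/33)^5 = +1.
Reached (1/33) = 1. Collecting the sign flips along the way, the symbol is +1.

1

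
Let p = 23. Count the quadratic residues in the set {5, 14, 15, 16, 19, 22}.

1

(5/23) = -1 → non-residue.
(14/23) = -1 → non-residue.
(15/23) = -1 → non-residue.
(16/23) = +1 → QR.
(19/23) = -1 → non-residue.
(22/23) = -1 → non-residue.
Total quadratic residues among the 6: 1.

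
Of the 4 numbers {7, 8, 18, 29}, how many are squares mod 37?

1

(7/37) = +1 → QR.
(8/37) = -1 → non-residue.
(18/37) = -1 → non-residue.
(29/37) = -1 → non-residue.
Total quadratic residues among the 4: 1.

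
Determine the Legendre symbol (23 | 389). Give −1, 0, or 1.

Reciprocity: 23 ≡ 3 and 389 ≡ 1 (mod 4), so (23/389) = +(389/23).
Reduce top mod 23: now compute (21/23).
Reciprocity: 21 ≡ 1 and 23 ≡ 3 (mod 4), so (21/23) = +(23/21).
Reduce top mod 21: now compute (2/21).
Pull out 2: since 21 ≡ 5 (mod 8), (2/21) = -1.
Reached (1/21) = 1. Collecting the sign flips along the way, the symbol is -1.

-1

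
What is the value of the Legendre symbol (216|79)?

-1

First reduce: 216 ≡ 58 (mod 79).
Pull out 2: since 79 ≡ 7 (mod 8), (2/79) = +1.
Reciprocity: 29 ≡ 1 and 79 ≡ 3 (mod 4), so (29/79) = +(79/29).
Reduce top mod 29: now compute (21/29).
Reciprocity: 21 ≡ 1 and 29 ≡ 1 (mod 4), so (21/29) = +(29/21).
Reduce top mod 21: now compute (8/21).
Pull out 2^3: since 21 ≡ 5 (mod 8), (2/21) = -1, so (2/21)^3 = -1.
Reached (1/21) = 1. Collecting the sign flips along the way, the symbol is -1.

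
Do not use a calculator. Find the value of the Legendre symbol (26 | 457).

Pull out 2: since 457 ≡ 1 (mod 8), (2/457) = +1.
Reciprocity: 13 ≡ 1 and 457 ≡ 1 (mod 4), so (13/457) = +(457/13).
Reduce top mod 13: now compute (2/13).
Pull out 2: since 13 ≡ 5 (mod 8), (2/13) = -1.
Reached (1/13) = 1. Collecting the sign flips along the way, the symbol is -1.

-1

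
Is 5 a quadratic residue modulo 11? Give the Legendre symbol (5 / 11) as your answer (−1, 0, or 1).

Reciprocity: 5 ≡ 1 and 11 ≡ 3 (mod 4), so (5/11) = +(11/5).
Reduce top mod 5: now compute (1/5).
Reached (1/5) = 1. Collecting the sign flips along the way, the symbol is +1.

1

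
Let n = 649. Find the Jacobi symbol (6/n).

Pull out 2: since 649 ≡ 1 (mod 8), (2/649) = +1.
Reciprocity: 3 ≡ 3 and 649 ≡ 1 (mod 4), so (3/649) = +(649/3).
Reduce top mod 3: now compute (1/3).
Reached (1/3) = 1. Collecting the sign flips along the way, the symbol is +1.

1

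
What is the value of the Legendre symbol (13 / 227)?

-1

Reciprocity: 13 ≡ 1 and 227 ≡ 3 (mod 4), so (13/227) = +(227/13).
Reduce top mod 13: now compute (6/13).
Pull out 2: since 13 ≡ 5 (mod 8), (2/13) = -1.
Reciprocity: 3 ≡ 3 and 13 ≡ 1 (mod 4), so (3/13) = +(13/3).
Reduce top mod 3: now compute (1/3).
Reached (1/3) = 1. Collecting the sign flips along the way, the symbol is -1.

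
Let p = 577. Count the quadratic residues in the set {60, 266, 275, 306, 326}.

(60/577) = -1 → non-residue.
(266/577) = -1 → non-residue.
(275/577) = +1 → QR.
(306/577) = +1 → QR.
(326/577) = +1 → QR.
Total quadratic residues among the 5: 3.

3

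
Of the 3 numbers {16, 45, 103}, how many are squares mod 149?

3

(16/149) = +1 → QR.
(45/149) = +1 → QR.
(103/149) = +1 → QR.
Total quadratic residues among the 3: 3.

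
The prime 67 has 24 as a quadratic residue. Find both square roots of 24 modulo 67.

Since 67 ≡ 3 (mod 4), a square root of 24 is 24^((67+1)/4) = 24^17 mod 67.
Repeated squaring: 24^2≡40, 24^4≡59, 24^8≡64, 24^16≡9 (mod 67).
24^17 = 24^(16+1) ≡ 15 (mod 67).
Check: 15² = 225 ≡ 24 (mod 67). The two roots are 15 and 52.

15, 52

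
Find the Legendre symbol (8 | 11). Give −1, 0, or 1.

Pull out 2^3: since 11 ≡ 3 (mod 8), (2/11) = -1, so (2/11)^3 = -1.
Reached (1/11) = 1. Collecting the sign flips along the way, the symbol is -1.

-1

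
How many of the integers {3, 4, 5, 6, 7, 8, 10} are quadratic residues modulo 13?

3

(3/13) = +1 → QR.
(4/13) = +1 → QR.
(5/13) = -1 → non-residue.
(6/13) = -1 → non-residue.
(7/13) = -1 → non-residue.
(8/13) = -1 → non-residue.
(10/13) = +1 → QR.
Total quadratic residues among the 7: 3.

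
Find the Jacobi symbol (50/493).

-1

Pull out 2: since 493 ≡ 5 (mod 8), (2/493) = -1.
Reciprocity: 25 ≡ 1 and 493 ≡ 1 (mod 4), so (25/493) = +(493/25).
Reduce top mod 25: now compute (18/25).
Pull out 2: since 25 ≡ 1 (mod 8), (2/25) = +1.
Reciprocity: 9 ≡ 1 and 25 ≡ 1 (mod 4), so (9/25) = +(25/9).
Reduce top mod 9: now compute (7/9).
Reciprocity: 7 ≡ 3 and 9 ≡ 1 (mod 4), so (7/9) = +(9/7).
Reduce top mod 7: now compute (2/7).
Pull out 2: since 7 ≡ 7 (mod 8), (2/7) = +1.
Reached (1/7) = 1. Collecting the sign flips along the way, the symbol is -1.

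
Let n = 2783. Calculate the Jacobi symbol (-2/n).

-1

First reduce: -2 ≡ 2781 (mod 2783).
Reciprocity: 2781 ≡ 1 and 2783 ≡ 3 (mod 4), so (2781/2783) = +(2783/2781).
Reduce top mod 2781: now compute (2/2781).
Pull out 2: since 2781 ≡ 5 (mod 8), (2/2781) = -1.
Reached (1/2781) = 1. Collecting the sign flips along the way, the symbol is -1.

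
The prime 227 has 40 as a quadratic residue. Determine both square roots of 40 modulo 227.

99, 128

Since 227 ≡ 3 (mod 4), a square root of 40 is 40^((227+1)/4) = 40^57 mod 227.
Repeated squaring: 40^2≡11, 40^4≡121, 40^8≡113, 40^16≡57, 40^32≡71 (mod 227).
40^57 = 40^(32+16+8+1) ≡ 99 (mod 227).
Check: 99² = 9801 ≡ 40 (mod 227). The two roots are 99 and 128.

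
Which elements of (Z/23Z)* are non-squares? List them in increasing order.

5, 7, 10, 11, 14, 15, 17, 19, 20, 21, 22

Square k = 1,…,11 (k and 23−k give the same square):
1²=1, 2²=4, 3²=9, 4²=16, 5²≡2, 6²≡13, 7²≡3, 8²≡18, 9²≡12, 10²≡8, 11²≡6 (mod 23).
The residues are {1, 2, 3, 4, 6, 8, 9, 12, 13, 16, 18}; the non-residues are the remaining 11 nonzero classes.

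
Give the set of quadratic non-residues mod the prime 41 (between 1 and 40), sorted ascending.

3, 6, 7, 11, 12, 13, 14, 15, 17, 19, 22, 24, 26, 27, 28, 29, 30, 34, 35, 38

Square k = 1,…,20 (k and 41−k give the same square):
1²=1, 2²=4, 3²=9, 4²=16, 5²=25, 6²=36, 7²≡8, 8²≡23, 9²≡40, 10²≡18, 11²≡39, 12²≡21, 13²≡5, 14²≡32, 15²≡20, 16²≡10, 17²≡2, 18²≡37, 19²≡33, 20²≡31 (mod 41).
The residues are {1, 2, 4, 5, 8, 9, 10, 16, 18, 20, 21, 23, 25, 31, 32, 33, 36, 37, 39, 40}; the non-residues are the remaining 20 nonzero classes.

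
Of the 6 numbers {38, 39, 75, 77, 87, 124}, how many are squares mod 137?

(38/137) = +1 → QR.
(39/137) = +1 → QR.
(75/137) = -1 → non-residue.
(77/137) = +1 → QR.
(87/137) = +1 → QR.
(124/137) = -1 → non-residue.
Total quadratic residues among the 6: 4.

4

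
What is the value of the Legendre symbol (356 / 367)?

1

Pull out 2^2: since 367 ≡ 7 (mod 8), (2/367) = +1, so (2/367)^2 = +1.
Reciprocity: 89 ≡ 1 and 367 ≡ 3 (mod 4), so (89/367) = +(367/89).
Reduce top mod 89: now compute (11/89).
Reciprocity: 11 ≡ 3 and 89 ≡ 1 (mod 4), so (11/89) = +(89/11).
Reduce top mod 11: now compute (1/11).
Reached (1/11) = 1. Collecting the sign flips along the way, the symbol is +1.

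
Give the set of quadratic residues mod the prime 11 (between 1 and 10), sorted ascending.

1, 3, 4, 5, 9

Square k = 1,…,5 (k and 11−k give the same square):
1²=1, 2²=4, 3²=9, 4²≡5, 5²≡3 (mod 11).
So the quadratic residues mod 11 are {1, 3, 4, 5, 9}.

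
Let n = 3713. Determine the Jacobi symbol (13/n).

-1

Reciprocity: 13 ≡ 1 and 3713 ≡ 1 (mod 4), so (13/3713) = +(3713/13).
Reduce top mod 13: now compute (8/13).
Pull out 2^3: since 13 ≡ 5 (mod 8), (2/13) = -1, so (2/13)^3 = -1.
Reached (1/13) = 1. Collecting the sign flips along the way, the symbol is -1.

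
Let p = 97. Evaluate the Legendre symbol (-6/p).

1

First reduce: -6 ≡ 91 (mod 97).
Reciprocity: 91 ≡ 3 and 97 ≡ 1 (mod 4), so (91/97) = +(97/91).
Reduce top mod 91: now compute (6/91).
Pull out 2: since 91 ≡ 3 (mod 8), (2/91) = -1.
Reciprocity: 3 ≡ 3 and 91 ≡ 3 (mod 4), so (3/91) = −(91/3).
Reduce top mod 3: now compute (1/3).
Reached (1/3) = 1. Collecting the sign flips along the way, the symbol is +1.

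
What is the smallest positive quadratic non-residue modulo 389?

2

(2/389) = −1, so 2 is the smallest positive non-residue mod 389.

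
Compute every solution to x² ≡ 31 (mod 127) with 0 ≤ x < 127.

Since 127 ≡ 3 (mod 4), a square root of 31 is 31^((127+1)/4) = 31^32 mod 127.
Repeated squaring: 31^2≡72, 31^4≡104, 31^8≡21, 31^16≡60, 31^32≡44 (mod 127).
31^32 = 31^(32) ≡ 44 (mod 127).
Check: 44² = 1936 ≡ 31 (mod 127). The two roots are 44 and 83.

44, 83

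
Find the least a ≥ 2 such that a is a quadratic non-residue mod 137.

(2/137) = +1, so 2 is a residue.
(3/137) = −1, so 3 is the smallest positive non-residue mod 137.

3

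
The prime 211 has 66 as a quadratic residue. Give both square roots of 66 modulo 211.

53, 158

Since 211 ≡ 3 (mod 4), a square root of 66 is 66^((211+1)/4) = 66^53 mod 211.
Repeated squaring: 66^2≡136, 66^4≡139, 66^8≡120, 66^16≡52, 66^32≡172 (mod 211).
66^53 = 66^(32+16+4+1) ≡ 53 (mod 211).
Check: 53² = 2809 ≡ 66 (mod 211). The two roots are 53 and 158.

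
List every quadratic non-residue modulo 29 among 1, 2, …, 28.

2 3 8 10 11 12 14 15 17 18 19 21 26 27

Square k = 1,…,14 (k and 29−k give the same square):
1²=1, 2²=4, 3²=9, 4²=16, 5²=25, 6²≡7, 7²≡20, 8²≡6, 9²≡23, 10²≡13, 11²≡5, 12²≡28, 13²≡24, 14²≡22 (mod 29).
The residues are {1, 4, 5, 6, 7, 9, 13, 16, 20, 22, 23, 24, 25, 28}; the non-residues are the remaining 14 nonzero classes.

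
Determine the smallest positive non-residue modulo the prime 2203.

2

(2/2203) = −1, so 2 is the smallest positive non-residue mod 2203.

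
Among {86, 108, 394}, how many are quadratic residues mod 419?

(86/419) = -1 → non-residue.
(108/419) = +1 → QR.
(394/419) = -1 → non-residue.
Total quadratic residues among the 3: 1.

1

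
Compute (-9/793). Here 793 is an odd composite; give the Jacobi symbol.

First reduce: -9 ≡ 784 (mod 793).
Pull out 2^4: since 793 ≡ 1 (mod 8), (2/793) = +1, so (2/793)^4 = +1.
Reciprocity: 49 ≡ 1 and 793 ≡ 1 (mod 4), so (49/793) = +(793/49).
Reduce top mod 49: now compute (9/49).
Reciprocity: 9 ≡ 1 and 49 ≡ 1 (mod 4), so (9/49) = +(49/9).
Reduce top mod 9: now compute (4/9).
Pull out 2^2: since 9 ≡ 1 (mod 8), (2/9) = +1, so (2/9)^2 = +1.
Reached (1/9) = 1. Collecting the sign flips along the way, the symbol is +1.

1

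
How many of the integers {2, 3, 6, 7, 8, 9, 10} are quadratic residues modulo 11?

2

(2/11) = -1 → non-residue.
(3/11) = +1 → QR.
(6/11) = -1 → non-residue.
(7/11) = -1 → non-residue.
(8/11) = -1 → non-residue.
(9/11) = +1 → QR.
(10/11) = -1 → non-residue.
Total quadratic residues among the 7: 2.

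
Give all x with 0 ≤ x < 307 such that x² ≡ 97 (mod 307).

Since 307 ≡ 3 (mod 4), a square root of 97 is 97^((307+1)/4) = 97^77 mod 307.
Repeated squaring: 97^2≡199, 97^4≡305, 97^8≡4, 97^16≡16, 97^32≡256, 97^64≡145 (mod 307).
97^77 = 97^(64+8+4+1) ≡ 149 (mod 307).
Check: 149² = 22201 ≡ 97 (mod 307). The two roots are 149 and 158.

149, 158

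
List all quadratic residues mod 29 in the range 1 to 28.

Square k = 1,…,14 (k and 29−k give the same square):
1²=1, 2²=4, 3²=9, 4²=16, 5²=25, 6²≡7, 7²≡20, 8²≡6, 9²≡23, 10²≡13, 11²≡5, 12²≡28, 13²≡24, 14²≡22 (mod 29).
So the quadratic residues mod 29 are {1, 4, 5, 6, 7, 9, 13, 16, 20, 22, 23, 24, 25, 28}.

1, 4, 5, 6, 7, 9, 13, 16, 20, 22, 23, 24, 25, 28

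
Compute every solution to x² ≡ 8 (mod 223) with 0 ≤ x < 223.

30, 193

Since 223 ≡ 3 (mod 4), a square root of 8 is 8^((223+1)/4) = 8^56 mod 223.
Repeated squaring: 8^2≡64, 8^4≡82, 8^8≡34, 8^16≡41, 8^32≡120 (mod 223).
8^56 = 8^(32+16+8) ≡ 30 (mod 223).
Check: 30² = 900 ≡ 8 (mod 223). The two roots are 30 and 193.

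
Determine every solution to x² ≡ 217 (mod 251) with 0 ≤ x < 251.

79, 172

Since 251 ≡ 3 (mod 4), a square root of 217 is 217^((251+1)/4) = 217^63 mod 251.
Repeated squaring: 217^2≡152, 217^4≡12, 217^8≡144, 217^16≡154, 217^32≡122 (mod 251).
217^63 = 217^(32+16+8+4+2+1) ≡ 79 (mod 251).
Check: 79² = 6241 ≡ 217 (mod 251). The two roots are 79 and 172.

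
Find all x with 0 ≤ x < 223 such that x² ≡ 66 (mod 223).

17, 206

Since 223 ≡ 3 (mod 4), a square root of 66 is 66^((223+1)/4) = 66^56 mod 223.
Repeated squaring: 66^2≡119, 66^4≡112, 66^8≡56, 66^16≡14, 66^32≡196 (mod 223).
66^56 = 66^(32+16+8) ≡ 17 (mod 223).
Check: 17² = 289 ≡ 66 (mod 223). The two roots are 17 and 206.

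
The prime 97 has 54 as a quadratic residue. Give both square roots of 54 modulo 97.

97 ≡ 1 (mod 4), so we find a root by search.
Trying successive values, 32² = 1024 ≡ 54 (mod 97). The other root is 97 − 32 = 65.

32, 65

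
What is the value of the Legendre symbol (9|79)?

Reciprocity: 9 ≡ 1 and 79 ≡ 3 (mod 4), so (9/79) = +(79/9).
Reduce top mod 9: now compute (7/9).
Reciprocity: 7 ≡ 3 and 9 ≡ 1 (mod 4), so (7/9) = +(9/7).
Reduce top mod 7: now compute (2/7).
Pull out 2: since 7 ≡ 7 (mod 8), (2/7) = +1.
Reached (1/7) = 1. Collecting the sign flips along the way, the symbol is +1.

1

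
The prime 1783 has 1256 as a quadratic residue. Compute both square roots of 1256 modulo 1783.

Since 1783 ≡ 3 (mod 4), a square root of 1256 is 1256^((1783+1)/4) = 1256^446 mod 1783.
Repeated squaring: 1256^2≡1364, 1256^4≡827, 1256^8≡1040, 1256^16≡1102, 1256^32≡181, 1256^64≡667, 1256^128≡922, 1256^256≡1376 (mod 1783).
1256^446 = 1256^(256+128+32+16+8+4+2) ≡ 350 (mod 1783).
Check: 350² = 122500 ≡ 1256 (mod 1783). The two roots are 350 and 1433.

350, 1433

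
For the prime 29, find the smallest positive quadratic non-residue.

(2/29) = −1, so 2 is the smallest positive non-residue mod 29.

2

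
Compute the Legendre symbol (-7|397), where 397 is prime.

First reduce: -7 ≡ 390 (mod 397).
Pull out 2: since 397 ≡ 5 (mod 8), (2/397) = -1.
Reciprocity: 195 ≡ 3 and 397 ≡ 1 (mod 4), so (195/397) = +(397/195).
Reduce top mod 195: now compute (7/195).
Reciprocity: 7 ≡ 3 and 195 ≡ 3 (mod 4), so (7/195) = −(195/7).
Reduce top mod 7: now compute (6/7).
Pull out 2: since 7 ≡ 7 (mod 8), (2/7) = +1.
Reciprocity: 3 ≡ 3 and 7 ≡ 3 (mod 4), so (3/7) = −(7/3).
Reduce top mod 3: now compute (1/3).
Reached (1/3) = 1. Collecting the sign flips along the way, the symbol is -1.

-1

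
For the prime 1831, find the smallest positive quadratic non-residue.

3

(2/1831) = +1, so 2 is a residue.
(3/1831) = −1, so 3 is the smallest positive non-residue mod 1831.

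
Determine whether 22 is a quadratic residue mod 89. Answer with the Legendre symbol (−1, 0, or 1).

1

Pull out 2: since 89 ≡ 1 (mod 8), (2/89) = +1.
Reciprocity: 11 ≡ 3 and 89 ≡ 1 (mod 4), so (11/89) = +(89/11).
Reduce top mod 11: now compute (1/11).
Reached (1/11) = 1. Collecting the sign flips along the way, the symbol is +1.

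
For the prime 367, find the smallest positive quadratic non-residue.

3

(2/367) = +1, so 2 is a residue.
(3/367) = −1, so 3 is the smallest positive non-residue mod 367.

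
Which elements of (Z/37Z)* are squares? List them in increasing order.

Square k = 1,…,18 (k and 37−k give the same square):
1²=1, 2²=4, 3²=9, 4²=16, 5²=25, 6²=36, 7²≡12, 8²≡27, 9²≡7, 10²≡26, 11²≡10, 12²≡33, 13²≡21, 14²≡11, 15²≡3, 16²≡34, 17²≡30, 18²≡28 (mod 37).
So the quadratic residues mod 37 are {1, 3, 4, 7, 9, 10, 11, 12, 16, 21, 25, 26, 27, 28, 30, 33, 34, 36}.

1 3 4 7 9 10 11 12 16 21 25 26 27 28 30 33 34 36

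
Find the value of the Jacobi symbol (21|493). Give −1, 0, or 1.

Reciprocity: 21 ≡ 1 and 493 ≡ 1 (mod 4), so (21/493) = +(493/21).
Reduce top mod 21: now compute (10/21).
Pull out 2: since 21 ≡ 5 (mod 8), (2/21) = -1.
Reciprocity: 5 ≡ 1 and 21 ≡ 1 (mod 4), so (5/21) = +(21/5).
Reduce top mod 5: now compute (1/5).
Reached (1/5) = 1. Collecting the sign flips along the way, the symbol is -1.

-1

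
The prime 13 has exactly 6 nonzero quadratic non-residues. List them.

Square k = 1,…,6 (k and 13−k give the same square):
1²=1, 2²=4, 3²=9, 4²≡3, 5²≡12, 6²≡10 (mod 13).
The residues are {1, 3, 4, 9, 10, 12}; the non-residues are the remaining 6 nonzero classes.

2, 5, 6, 7, 8, 11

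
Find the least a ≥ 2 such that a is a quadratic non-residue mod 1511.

11

(2/1511) = +1, so 2 is a residue.
(3/1511) = +1, so 3 is a residue.
(4/1511) = +1, so 4 is a residue.
(5/1511) = +1, so 5 is a residue.
(6/1511) = +1, so 6 is a residue.
(7/1511) = +1, so 7 is a residue.
(8/1511) = +1, so 8 is a residue.
(9/1511) = +1, so 9 is a residue.
(10/1511) = +1, so 10 is a residue.
(11/1511) = −1, so 11 is the smallest positive non-residue mod 1511.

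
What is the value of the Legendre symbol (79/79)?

0

First reduce: 79 ≡ 0 (mod 79).
Top reduces to 0: gcd > 1, so the symbol is 0.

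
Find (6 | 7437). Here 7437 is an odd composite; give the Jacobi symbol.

Pull out 2: since 7437 ≡ 5 (mod 8), (2/7437) = -1.
Reciprocity: 3 ≡ 3 and 7437 ≡ 1 (mod 4), so (3/7437) = +(7437/3).
Reduce top mod 3: now compute (0/3).
Top reduces to 0: gcd > 1, so the symbol is 0.

0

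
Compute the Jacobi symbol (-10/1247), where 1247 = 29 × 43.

First reduce: -10 ≡ 1237 (mod 1247).
Reciprocity: 1237 ≡ 1 and 1247 ≡ 3 (mod 4), so (1237/1247) = +(1247/1237).
Reduce top mod 1237: now compute (10/1237).
Pull out 2: since 1237 ≡ 5 (mod 8), (2/1237) = -1.
Reciprocity: 5 ≡ 1 and 1237 ≡ 1 (mod 4), so (5/1237) = +(1237/5).
Reduce top mod 5: now compute (2/5).
Pull out 2: since 5 ≡ 5 (mod 8), (2/5) = -1.
Reached (1/5) = 1. Collecting the sign flips along the way, the symbol is +1.

1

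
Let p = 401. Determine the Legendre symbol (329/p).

1

Euler's criterion: (329/401) ≡ 329^200 (mod 401).
329^2 ≡ 372 (mod 401)
329^4 ≡ 39 (mod 401)
329^8 ≡ 318 (mod 401)
329^16 ≡ 72 (mod 401)
329^32 ≡ 372 (mod 401)
329^64 ≡ 39 (mod 401)
329^128 ≡ 318 (mod 401)
329^200 = 329^(128+64+8) ≡ 1 (mod 401).
Result is 1, so (329/401) = 1.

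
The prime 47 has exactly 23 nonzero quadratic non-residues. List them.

5 10 11 13 15 19 20 22 23 26 29 30 31 33 35 38 39 40 41 43 44 45 46

Square k = 1,…,23 (k and 47−k give the same square):
1²=1, 2²=4, 3²=9, 4²=16, 5²=25, 6²=36, 7²≡2, 8²≡17, 9²≡34, 10²≡6, 11²≡27, 12²≡3, 13²≡28, 14²≡8, 15²≡37, 16²≡21, 17²≡7, 18²≡42, 19²≡32, 20²≡24, 21²≡18, 22²≡14, 23²≡12 (mod 47).
The residues are {1, 2, 3, 4, 6, 7, 8, 9, 12, 14, 16, 17, 18, 21, 24, 25, 27, 28, 32, 34, 36, 37, 42}; the non-residues are the remaining 23 nonzero classes.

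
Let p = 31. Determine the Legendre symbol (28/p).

1

Euler's criterion: (28/31) ≡ 28^15 (mod 31).
28^2 ≡ 9 (mod 31)
28^4 ≡ 19 (mod 31)
28^8 ≡ 20 (mod 31)
28^15 = 28^(8+4+2+1) ≡ 1 (mod 31).
Result is 1, so (28/31) = 1.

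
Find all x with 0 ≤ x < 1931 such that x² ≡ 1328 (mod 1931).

782, 1149

Since 1931 ≡ 3 (mod 4), a square root of 1328 is 1328^((1931+1)/4) = 1328^483 mod 1931.
Repeated squaring: 1328^2≡581, 1328^4≡1567, 1328^8≡1188, 1328^16≡1714, 1328^32≡745, 1328^64≡828, 1328^128≡79, 1328^256≡448 (mod 1931).
1328^483 = 1328^(256+128+64+32+2+1) ≡ 782 (mod 1931).
Check: 782² = 611524 ≡ 1328 (mod 1931). The two roots are 782 and 1149.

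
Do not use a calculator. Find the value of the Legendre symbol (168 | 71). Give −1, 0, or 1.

-1

First reduce: 168 ≡ 26 (mod 71).
Pull out 2: since 71 ≡ 7 (mod 8), (2/71) = +1.
Reciprocity: 13 ≡ 1 and 71 ≡ 3 (mod 4), so (13/71) = +(71/13).
Reduce top mod 13: now compute (6/13).
Pull out 2: since 13 ≡ 5 (mod 8), (2/13) = -1.
Reciprocity: 3 ≡ 3 and 13 ≡ 1 (mod 4), so (3/13) = +(13/3).
Reduce top mod 3: now compute (1/3).
Reached (1/3) = 1. Collecting the sign flips along the way, the symbol is -1.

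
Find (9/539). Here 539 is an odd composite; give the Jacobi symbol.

1

Reciprocity: 9 ≡ 1 and 539 ≡ 3 (mod 4), so (9/539) = +(539/9).
Reduce top mod 9: now compute (8/9).
Pull out 2^3: since 9 ≡ 1 (mod 8), (2/9) = +1, so (2/9)^3 = +1.
Reached (1/9) = 1. Collecting the sign flips along the way, the symbol is +1.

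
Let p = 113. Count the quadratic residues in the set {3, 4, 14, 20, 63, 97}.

(3/113) = -1 → non-residue.
(4/113) = +1 → QR.
(14/113) = +1 → QR.
(20/113) = -1 → non-residue.
(63/113) = +1 → QR.
(97/113) = +1 → QR.
Total quadratic residues among the 6: 4.

4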